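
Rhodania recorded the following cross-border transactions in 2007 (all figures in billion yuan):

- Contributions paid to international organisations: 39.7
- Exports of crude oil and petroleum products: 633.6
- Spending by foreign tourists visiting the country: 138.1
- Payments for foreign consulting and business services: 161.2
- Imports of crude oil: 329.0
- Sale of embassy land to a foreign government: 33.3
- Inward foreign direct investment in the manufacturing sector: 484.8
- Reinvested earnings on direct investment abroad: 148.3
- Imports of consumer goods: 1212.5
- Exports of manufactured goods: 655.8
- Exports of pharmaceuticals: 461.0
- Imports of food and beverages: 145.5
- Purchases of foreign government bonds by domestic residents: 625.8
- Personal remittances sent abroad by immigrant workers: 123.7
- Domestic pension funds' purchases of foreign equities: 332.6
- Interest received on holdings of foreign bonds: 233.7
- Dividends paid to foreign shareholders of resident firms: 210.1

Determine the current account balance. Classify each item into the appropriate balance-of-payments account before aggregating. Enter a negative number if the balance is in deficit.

48.8

Goods: -1212.5 - 329.0 + 655.8 - 145.5 + 633.6 + 461.0 = 63.4
Services: -161.2 + 138.1 = -23.1
Primary income: -210.1 + 148.3 + 233.7 = 171.9
Secondary income: -123.7 - 39.7 = -163.4
Current account = 63.4 + (-23.1) + 171.9 + (-163.4) = 48.8
(Excluded from the current account — capital account: sale of embassy land to a foreign government 33.3; financial account: inward foreign direct investment in the manufacturing sector 484.8, purchases of foreign government bonds by domestic residents 625.8, domestic pension funds' purchases of foreign equities 332.6.)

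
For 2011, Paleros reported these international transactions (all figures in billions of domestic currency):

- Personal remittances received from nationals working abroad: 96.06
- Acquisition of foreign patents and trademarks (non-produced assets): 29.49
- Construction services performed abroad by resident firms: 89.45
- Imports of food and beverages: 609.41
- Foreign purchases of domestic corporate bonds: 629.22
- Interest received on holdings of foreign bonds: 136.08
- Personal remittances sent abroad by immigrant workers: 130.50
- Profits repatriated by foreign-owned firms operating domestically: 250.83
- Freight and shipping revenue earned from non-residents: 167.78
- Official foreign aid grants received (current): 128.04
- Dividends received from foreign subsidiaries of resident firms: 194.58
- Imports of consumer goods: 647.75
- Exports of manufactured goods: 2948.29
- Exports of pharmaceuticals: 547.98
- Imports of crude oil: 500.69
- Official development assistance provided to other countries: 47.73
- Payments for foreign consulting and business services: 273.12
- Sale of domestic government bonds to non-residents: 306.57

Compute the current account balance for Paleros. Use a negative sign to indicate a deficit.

Goods: -500.69 + 547.98 - 647.75 + 2948.29 - 609.41 = 1738.42
Services: -273.12 + 89.45 + 167.78 = -15.89
Primary income: -250.83 + 136.08 + 194.58 = 79.83
Secondary income: 96.06 - 130.50 - 47.73 + 128.04 = 45.87
Current account = 1738.42 + (-15.89) + 79.83 + 45.87 = 1848.23
(Excluded from the current account — capital account: acquisition of foreign patents and trademarks (non-produced assets) 29.49; financial account: foreign purchases of domestic corporate bonds 629.22, sale of domestic government bonds to non-residents 306.57.)

1848.23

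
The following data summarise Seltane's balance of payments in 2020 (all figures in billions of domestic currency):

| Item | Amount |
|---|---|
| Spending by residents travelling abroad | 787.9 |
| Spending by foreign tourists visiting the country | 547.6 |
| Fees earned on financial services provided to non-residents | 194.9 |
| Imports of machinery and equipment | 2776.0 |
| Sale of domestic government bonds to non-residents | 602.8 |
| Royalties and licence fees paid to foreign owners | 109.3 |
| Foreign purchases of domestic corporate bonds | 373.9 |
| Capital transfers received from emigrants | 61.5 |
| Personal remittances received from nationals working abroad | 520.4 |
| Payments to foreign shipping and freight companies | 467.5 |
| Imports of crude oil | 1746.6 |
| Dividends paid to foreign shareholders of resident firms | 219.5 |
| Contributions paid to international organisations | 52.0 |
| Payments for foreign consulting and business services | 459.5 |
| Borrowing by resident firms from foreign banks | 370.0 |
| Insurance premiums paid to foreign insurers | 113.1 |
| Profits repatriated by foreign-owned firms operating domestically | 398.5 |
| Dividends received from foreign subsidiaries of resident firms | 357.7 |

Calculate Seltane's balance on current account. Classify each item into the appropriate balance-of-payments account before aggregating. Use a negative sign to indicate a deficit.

-5509.3

Goods: -1746.6 - 2776.0 = -4522.6
Services: -459.5 - 787.9 - 109.3 + 547.6 - 113.1 - 467.5 + 194.9 = -1194.8
Primary income: -398.5 - 219.5 + 357.7 = -260.3
Secondary income: 520.4 - 52.0 = 468.4
Current account = (-4522.6) + (-1194.8) + (-260.3) + 468.4 = -5509.3
(Excluded from the current account — financial account: sale of domestic government bonds to non-residents 602.8, foreign purchases of domestic corporate bonds 373.9, borrowing by resident firms from foreign banks 370.0; capital account: capital transfers received from emigrants 61.5.)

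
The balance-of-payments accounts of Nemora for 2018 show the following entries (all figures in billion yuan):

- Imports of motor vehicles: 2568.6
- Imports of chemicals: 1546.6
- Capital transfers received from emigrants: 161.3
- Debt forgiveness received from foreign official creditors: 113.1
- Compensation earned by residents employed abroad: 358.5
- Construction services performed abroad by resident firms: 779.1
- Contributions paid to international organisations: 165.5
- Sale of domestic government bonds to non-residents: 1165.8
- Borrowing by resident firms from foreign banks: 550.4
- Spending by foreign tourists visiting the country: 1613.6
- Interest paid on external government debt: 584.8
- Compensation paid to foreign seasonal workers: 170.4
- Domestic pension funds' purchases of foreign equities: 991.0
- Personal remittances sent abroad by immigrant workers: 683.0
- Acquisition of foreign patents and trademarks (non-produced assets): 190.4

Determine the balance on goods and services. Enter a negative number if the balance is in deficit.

Goods: -1546.6 - 2568.6 = -4115.2
Services: 779.1 + 1613.6 = 2392.7
Trade balance = -4115.2 + 2392.7 = -1722.5
(Excluded from the trade balance — capital account: capital transfers received from emigrants 161.3, debt forgiveness received from foreign official creditors 113.1, acquisition of foreign patents and trademarks (non-produced assets) 190.4; primary income: compensation earned by residents employed abroad 358.5, interest paid on external government debt 584.8, compensation paid to foreign seasonal workers 170.4; secondary income: contributions paid to international organisations 165.5, personal remittances sent abroad by immigrant workers 683.0; financial account: sale of domestic government bonds to non-residents 1165.8, borrowing by resident firms from foreign banks 550.4, domestic pension funds' purchases of foreign equities 991.0.)

-1722.5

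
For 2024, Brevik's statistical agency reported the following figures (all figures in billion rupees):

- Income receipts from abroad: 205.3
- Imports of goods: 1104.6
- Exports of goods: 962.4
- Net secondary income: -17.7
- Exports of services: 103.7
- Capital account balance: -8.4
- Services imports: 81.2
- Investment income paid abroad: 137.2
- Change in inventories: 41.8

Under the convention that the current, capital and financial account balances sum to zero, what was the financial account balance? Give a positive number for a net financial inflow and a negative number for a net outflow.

Goods balance = 962.4 - 1104.6 = -142.2
Services balance = 103.7 - 81.2 = 22.5
Trade balance (goods + services) = -142.2 + 22.5 = -119.7
Net primary income = 205.3 - 137.2 = 68.1
Net secondary income = -17.7
Current account = -119.7 + 68.1 + (-17.7) = -69.3
Financial account = -(-69.3 + (-8.4)) = 77.7

77.7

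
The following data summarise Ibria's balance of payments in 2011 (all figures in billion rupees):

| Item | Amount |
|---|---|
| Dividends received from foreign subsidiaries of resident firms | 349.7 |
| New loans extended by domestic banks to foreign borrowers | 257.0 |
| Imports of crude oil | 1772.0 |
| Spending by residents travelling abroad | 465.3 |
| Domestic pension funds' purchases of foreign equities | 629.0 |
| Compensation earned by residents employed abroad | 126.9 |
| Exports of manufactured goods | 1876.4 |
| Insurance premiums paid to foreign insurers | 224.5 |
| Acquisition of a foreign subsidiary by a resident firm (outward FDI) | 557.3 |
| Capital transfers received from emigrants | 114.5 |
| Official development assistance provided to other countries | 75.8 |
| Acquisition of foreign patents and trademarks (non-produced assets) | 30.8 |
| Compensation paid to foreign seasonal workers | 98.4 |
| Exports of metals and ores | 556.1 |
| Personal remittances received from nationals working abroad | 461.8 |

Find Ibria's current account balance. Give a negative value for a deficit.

734.9

Goods: 556.1 - 1772.0 + 1876.4 = 660.5
Services: -465.3 - 224.5 = -689.8
Primary income: 349.7 + 126.9 - 98.4 = 378.2
Secondary income: 461.8 - 75.8 = 386.0
Current account = 660.5 + (-689.8) + 378.2 + 386.0 = 734.9
(Excluded from the current account — financial account: new loans extended by domestic banks to foreign borrowers 257.0, domestic pension funds' purchases of foreign equities 629.0, acquisition of a foreign subsidiary by a resident firm (outward FDI) 557.3; capital account: capital transfers received from emigrants 114.5, acquisition of foreign patents and trademarks (non-produced assets) 30.8.)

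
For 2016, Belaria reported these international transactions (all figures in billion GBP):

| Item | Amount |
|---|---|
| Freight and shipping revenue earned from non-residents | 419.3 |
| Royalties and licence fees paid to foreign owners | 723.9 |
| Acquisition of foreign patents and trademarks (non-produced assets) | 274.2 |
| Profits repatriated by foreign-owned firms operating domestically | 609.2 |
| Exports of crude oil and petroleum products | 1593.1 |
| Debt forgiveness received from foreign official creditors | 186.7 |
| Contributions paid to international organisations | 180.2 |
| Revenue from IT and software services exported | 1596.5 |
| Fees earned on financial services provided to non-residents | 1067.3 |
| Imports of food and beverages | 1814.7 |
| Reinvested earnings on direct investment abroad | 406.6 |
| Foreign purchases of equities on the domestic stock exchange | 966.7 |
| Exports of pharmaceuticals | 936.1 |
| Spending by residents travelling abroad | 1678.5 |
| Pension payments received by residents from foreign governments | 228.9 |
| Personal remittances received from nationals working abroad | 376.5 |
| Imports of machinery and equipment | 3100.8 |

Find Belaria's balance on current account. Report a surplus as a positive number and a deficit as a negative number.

-1483.0

Goods: -1814.7 + 936.1 + 1593.1 - 3100.8 = -2386.3
Services: 1596.5 + 1067.3 + 419.3 - 723.9 - 1678.5 = 680.7
Primary income: 406.6 - 609.2 = -202.6
Secondary income: -180.2 + 376.5 + 228.9 = 425.2
Current account = (-2386.3) + 680.7 + (-202.6) + 425.2 = -1483.0
(Excluded from the current account — capital account: acquisition of foreign patents and trademarks (non-produced assets) 274.2, debt forgiveness received from foreign official creditors 186.7; financial account: foreign purchases of equities on the domestic stock exchange 966.7.)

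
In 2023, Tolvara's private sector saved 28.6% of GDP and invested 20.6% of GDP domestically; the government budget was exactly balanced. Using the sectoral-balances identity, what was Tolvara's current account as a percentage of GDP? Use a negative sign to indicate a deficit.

8.0

By the sectoral-balances identity, CA = (S_private - I) + (T - G).
Private balance = 28.6 - 20.6 = 8.0
Government balance (T - G) = 0
CA = 8.0 + -0.0 = 8.0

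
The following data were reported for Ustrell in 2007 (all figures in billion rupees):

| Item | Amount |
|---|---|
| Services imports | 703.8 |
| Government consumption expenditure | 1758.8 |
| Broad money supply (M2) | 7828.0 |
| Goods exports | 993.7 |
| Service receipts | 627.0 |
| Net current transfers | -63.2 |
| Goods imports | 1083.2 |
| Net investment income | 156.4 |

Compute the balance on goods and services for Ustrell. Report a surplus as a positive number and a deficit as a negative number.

Goods balance = 993.7 - 1083.2 = -89.5
Services balance = 627.0 - 703.8 = -76.8
Trade balance (goods + services) = -89.5 + (-76.8) = -166.3

-166.3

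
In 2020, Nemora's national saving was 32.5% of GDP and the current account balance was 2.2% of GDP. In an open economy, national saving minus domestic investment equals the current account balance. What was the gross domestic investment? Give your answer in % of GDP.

30.3

I = S - CA = 32.5 - 2.2 = 30.3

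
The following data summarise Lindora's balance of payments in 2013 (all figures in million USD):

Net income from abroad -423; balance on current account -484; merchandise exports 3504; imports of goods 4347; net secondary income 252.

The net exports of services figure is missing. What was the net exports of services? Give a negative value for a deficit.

Current account = goods balance + services balance + net primary income + net secondary income
Sum of the known components = -1014
Net exports of services = CA - (known components) = -484 - (-1014) = 530

530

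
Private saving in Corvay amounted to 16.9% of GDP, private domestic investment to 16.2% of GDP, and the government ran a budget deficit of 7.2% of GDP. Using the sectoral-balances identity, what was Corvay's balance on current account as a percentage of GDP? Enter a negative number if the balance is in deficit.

-6.5

By the sectoral-balances identity, CA = (S_private - I) + (T - G).
Private balance = 16.9 - 16.2 = 0.7
Government balance (T - G) = -7.2
CA = 0.7 + (-7.2) = -6.5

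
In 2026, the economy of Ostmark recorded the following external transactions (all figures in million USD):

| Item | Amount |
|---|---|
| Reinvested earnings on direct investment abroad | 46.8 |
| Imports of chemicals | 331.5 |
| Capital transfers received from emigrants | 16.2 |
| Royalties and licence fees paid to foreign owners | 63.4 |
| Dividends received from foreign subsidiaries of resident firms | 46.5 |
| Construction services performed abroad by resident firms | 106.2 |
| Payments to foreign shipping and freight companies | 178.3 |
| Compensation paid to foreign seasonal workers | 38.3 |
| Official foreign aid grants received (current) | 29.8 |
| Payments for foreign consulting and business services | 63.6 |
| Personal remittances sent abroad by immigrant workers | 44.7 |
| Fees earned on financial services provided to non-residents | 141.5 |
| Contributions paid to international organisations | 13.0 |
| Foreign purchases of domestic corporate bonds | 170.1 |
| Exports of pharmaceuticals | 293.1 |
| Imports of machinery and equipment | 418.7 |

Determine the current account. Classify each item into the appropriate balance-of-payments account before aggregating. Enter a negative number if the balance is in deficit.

-487.6

Goods: -331.5 - 418.7 + 293.1 = -457.1
Services: 106.2 + 141.5 - 63.4 - 63.6 - 178.3 = -57.6
Primary income: 46.5 - 38.3 + 46.8 = 55.0
Secondary income: 29.8 - 44.7 - 13.0 = -27.9
Current account = (-457.1) + (-57.6) + 55.0 + (-27.9) = -487.6
(Excluded from the current account — capital account: capital transfers received from emigrants 16.2; financial account: foreign purchases of domestic corporate bonds 170.1.)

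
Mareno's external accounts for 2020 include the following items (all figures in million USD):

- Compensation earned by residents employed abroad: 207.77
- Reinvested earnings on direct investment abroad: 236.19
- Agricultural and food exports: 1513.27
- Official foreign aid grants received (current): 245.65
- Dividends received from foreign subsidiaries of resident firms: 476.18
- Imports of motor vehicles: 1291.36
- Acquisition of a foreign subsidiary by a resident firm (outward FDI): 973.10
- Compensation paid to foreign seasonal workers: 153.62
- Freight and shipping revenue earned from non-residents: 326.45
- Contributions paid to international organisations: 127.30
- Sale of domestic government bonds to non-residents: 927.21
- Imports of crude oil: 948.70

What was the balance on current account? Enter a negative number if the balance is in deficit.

484.53

Goods: -948.70 - 1291.36 + 1513.27 = -726.79
Services: 326.45
Primary income: 236.19 + 207.77 - 153.62 + 476.18 = 766.52
Secondary income: -127.30 + 245.65 = 118.35
Current account = (-726.79) + 326.45 + 766.52 + 118.35 = 484.53
(Excluded from the current account — financial account: acquisition of a foreign subsidiary by a resident firm (outward FDI) 973.10, sale of domestic government bonds to non-residents 927.21.)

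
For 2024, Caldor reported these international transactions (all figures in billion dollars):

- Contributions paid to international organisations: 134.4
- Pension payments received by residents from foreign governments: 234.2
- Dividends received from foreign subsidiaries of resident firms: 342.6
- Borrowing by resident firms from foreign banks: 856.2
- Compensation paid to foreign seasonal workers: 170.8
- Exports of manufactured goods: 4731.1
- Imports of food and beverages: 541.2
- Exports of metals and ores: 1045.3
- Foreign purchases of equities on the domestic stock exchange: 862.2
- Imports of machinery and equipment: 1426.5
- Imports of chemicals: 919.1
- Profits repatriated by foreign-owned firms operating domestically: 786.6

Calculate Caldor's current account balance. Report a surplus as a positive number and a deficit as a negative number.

Goods: -541.2 - 1426.5 - 919.1 + 4731.1 + 1045.3 = 2889.6
Primary income: -170.8 + 342.6 - 786.6 = -614.8
Secondary income: 234.2 - 134.4 = 99.8
Current account = 2889.6 + (-614.8) + 99.8 = 2374.6
(Excluded from the current account — financial account: borrowing by resident firms from foreign banks 856.2, foreign purchases of equities on the domestic stock exchange 862.2.)

2374.6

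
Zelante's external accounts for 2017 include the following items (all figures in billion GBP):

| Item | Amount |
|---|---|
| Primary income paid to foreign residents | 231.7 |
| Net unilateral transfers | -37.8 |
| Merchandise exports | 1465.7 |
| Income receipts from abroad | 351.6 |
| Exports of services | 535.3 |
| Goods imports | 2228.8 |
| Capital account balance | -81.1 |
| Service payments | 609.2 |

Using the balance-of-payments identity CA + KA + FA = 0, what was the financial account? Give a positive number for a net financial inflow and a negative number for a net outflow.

836.0

Goods balance = 1465.7 - 2228.8 = -763.1
Services balance = 535.3 - 609.2 = -73.9
Trade balance (goods + services) = -763.1 + (-73.9) = -837.0
Net primary income = 351.6 - 231.7 = 119.9
Net secondary income = -37.8
Current account = -837.0 + 119.9 + (-37.8) = -754.9
Financial account = -(-754.9 + (-81.1)) = 836.0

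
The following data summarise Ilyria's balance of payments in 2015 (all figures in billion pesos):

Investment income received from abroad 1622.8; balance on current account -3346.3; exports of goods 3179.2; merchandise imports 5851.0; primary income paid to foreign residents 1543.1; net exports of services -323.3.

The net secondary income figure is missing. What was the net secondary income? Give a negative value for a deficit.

Current account = goods balance + services balance + net primary income + net secondary income
Sum of the known components = -2915.4
Net secondary income = CA - (known components) = -3346.3 - (-2915.4) = -430.9

-430.9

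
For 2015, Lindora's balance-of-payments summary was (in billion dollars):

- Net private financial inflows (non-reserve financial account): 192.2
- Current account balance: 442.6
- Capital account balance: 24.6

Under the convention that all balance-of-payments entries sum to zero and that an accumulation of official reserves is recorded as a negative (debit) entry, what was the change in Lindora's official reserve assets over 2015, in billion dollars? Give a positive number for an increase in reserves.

Official reserve transactions balance = -(442.6 + 24.6 + 192.2) = -659.4
An accumulation of reserves is recorded as a debit (negative entry), so the change in the stock of reserves is the negative of that balance.
Change in official reserves = -(-659.4) = 659.4

659.4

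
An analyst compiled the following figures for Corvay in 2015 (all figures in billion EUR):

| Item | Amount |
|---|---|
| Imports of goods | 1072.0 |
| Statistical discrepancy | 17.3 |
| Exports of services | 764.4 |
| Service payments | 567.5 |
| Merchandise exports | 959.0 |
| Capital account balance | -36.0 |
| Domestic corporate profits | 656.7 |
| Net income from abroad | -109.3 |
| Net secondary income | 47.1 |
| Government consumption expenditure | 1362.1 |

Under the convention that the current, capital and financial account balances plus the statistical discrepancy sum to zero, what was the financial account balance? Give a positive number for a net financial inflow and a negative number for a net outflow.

-3.0

Goods balance = 959.0 - 1072.0 = -113.0
Services balance = 764.4 - 567.5 = 196.9
Trade balance (goods + services) = -113.0 + 196.9 = 83.9
Net primary income = -109.3
Net secondary income = 47.1
Current account = 83.9 + (-109.3) + 47.1 = 21.7
Financial account = -(21.7 + (-36.0) + 17.3) = -3.0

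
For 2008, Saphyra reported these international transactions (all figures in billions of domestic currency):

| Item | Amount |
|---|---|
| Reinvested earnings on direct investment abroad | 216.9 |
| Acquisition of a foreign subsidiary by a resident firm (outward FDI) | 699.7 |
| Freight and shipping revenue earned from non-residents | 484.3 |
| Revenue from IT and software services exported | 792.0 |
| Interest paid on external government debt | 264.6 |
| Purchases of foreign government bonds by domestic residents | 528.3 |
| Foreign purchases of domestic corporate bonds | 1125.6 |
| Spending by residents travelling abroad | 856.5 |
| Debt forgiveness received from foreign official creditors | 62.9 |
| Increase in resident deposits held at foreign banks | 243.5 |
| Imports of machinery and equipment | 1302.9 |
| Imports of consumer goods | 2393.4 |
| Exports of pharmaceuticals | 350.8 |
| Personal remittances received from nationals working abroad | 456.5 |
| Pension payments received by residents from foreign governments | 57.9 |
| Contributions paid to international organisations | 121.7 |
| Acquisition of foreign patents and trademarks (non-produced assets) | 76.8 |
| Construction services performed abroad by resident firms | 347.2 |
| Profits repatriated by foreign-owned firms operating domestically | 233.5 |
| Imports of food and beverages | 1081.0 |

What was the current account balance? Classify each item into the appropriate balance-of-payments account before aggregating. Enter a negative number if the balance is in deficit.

Goods: 350.8 - 1302.9 - 2393.4 - 1081.0 = -4426.5
Services: 484.3 + 792.0 + 347.2 - 856.5 = 767.0
Primary income: -233.5 + 216.9 - 264.6 = -281.2
Secondary income: 456.5 - 121.7 + 57.9 = 392.7
Current account = (-4426.5) + 767.0 + (-281.2) + 392.7 = -3548.0
(Excluded from the current account — financial account: acquisition of a foreign subsidiary by a resident firm (outward FDI) 699.7, purchases of foreign government bonds by domestic residents 528.3, foreign purchases of domestic corporate bonds 1125.6, increase in resident deposits held at foreign banks 243.5; capital account: debt forgiveness received from foreign official creditors 62.9, acquisition of foreign patents and trademarks (non-produced assets) 76.8.)

-3548.0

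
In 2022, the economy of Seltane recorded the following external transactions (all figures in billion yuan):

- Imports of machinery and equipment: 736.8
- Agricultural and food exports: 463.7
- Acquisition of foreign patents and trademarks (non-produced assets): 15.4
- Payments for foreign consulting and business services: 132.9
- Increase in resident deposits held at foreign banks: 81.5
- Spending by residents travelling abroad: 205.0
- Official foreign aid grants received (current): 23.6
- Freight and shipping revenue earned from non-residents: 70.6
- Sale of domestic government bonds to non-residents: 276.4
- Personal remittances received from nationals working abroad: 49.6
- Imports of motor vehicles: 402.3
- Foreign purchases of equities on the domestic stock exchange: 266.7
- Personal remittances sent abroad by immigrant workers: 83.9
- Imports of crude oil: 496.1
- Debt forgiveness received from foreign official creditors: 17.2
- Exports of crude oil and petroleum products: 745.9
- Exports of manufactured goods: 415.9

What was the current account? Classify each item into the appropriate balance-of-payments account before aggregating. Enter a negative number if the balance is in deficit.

Goods: -736.8 + 745.9 - 402.3 + 463.7 + 415.9 - 496.1 = -9.7
Services: -132.9 - 205.0 + 70.6 = -267.3
Secondary income: 49.6 + 23.6 - 83.9 = -10.7
Current account = (-9.7) + (-267.3) + (-10.7) = -287.7
(Excluded from the current account — capital account: acquisition of foreign patents and trademarks (non-produced assets) 15.4, debt forgiveness received from foreign official creditors 17.2; financial account: increase in resident deposits held at foreign banks 81.5, sale of domestic government bonds to non-residents 276.4, foreign purchases of equities on the domestic stock exchange 266.7.)

-287.7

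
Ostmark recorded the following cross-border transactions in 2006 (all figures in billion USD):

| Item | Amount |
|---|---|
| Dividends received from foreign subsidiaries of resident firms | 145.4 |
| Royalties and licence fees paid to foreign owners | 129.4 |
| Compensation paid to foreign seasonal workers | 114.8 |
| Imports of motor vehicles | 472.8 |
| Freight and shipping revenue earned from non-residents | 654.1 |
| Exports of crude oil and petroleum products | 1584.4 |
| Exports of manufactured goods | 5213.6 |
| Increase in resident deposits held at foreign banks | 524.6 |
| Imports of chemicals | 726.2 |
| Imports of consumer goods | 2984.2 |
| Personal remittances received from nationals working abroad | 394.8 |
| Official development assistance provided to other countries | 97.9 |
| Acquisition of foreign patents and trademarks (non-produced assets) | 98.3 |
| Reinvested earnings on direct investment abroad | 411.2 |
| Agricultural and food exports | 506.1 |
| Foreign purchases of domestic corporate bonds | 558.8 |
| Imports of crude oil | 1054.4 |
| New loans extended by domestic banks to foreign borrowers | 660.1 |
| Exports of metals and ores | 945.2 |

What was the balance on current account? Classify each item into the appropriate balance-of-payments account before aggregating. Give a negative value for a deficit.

Goods: -726.2 - 1054.4 + 5213.6 + 945.2 + 1584.4 - 2984.2 - 472.8 + 506.1 = 3011.7
Services: -129.4 + 654.1 = 524.7
Primary income: 411.2 - 114.8 + 145.4 = 441.8
Secondary income: 394.8 - 97.9 = 296.9
Current account = 3011.7 + 524.7 + 441.8 + 296.9 = 4275.1
(Excluded from the current account — financial account: increase in resident deposits held at foreign banks 524.6, foreign purchases of domestic corporate bonds 558.8, new loans extended by domestic banks to foreign borrowers 660.1; capital account: acquisition of foreign patents and trademarks (non-produced assets) 98.3.)

4275.1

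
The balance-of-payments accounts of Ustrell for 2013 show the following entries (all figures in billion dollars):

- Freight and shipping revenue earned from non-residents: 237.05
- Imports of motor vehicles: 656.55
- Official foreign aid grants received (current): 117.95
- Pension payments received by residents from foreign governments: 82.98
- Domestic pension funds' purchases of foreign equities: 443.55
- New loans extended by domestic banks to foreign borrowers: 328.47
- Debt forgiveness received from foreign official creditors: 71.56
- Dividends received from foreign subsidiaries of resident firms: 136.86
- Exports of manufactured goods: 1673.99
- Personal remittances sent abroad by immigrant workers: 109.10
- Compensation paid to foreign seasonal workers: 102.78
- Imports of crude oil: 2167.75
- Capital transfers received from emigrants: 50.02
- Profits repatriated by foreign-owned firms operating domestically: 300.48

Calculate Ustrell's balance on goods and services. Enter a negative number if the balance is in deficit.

Goods: -656.55 + 1673.99 - 2167.75 = -1150.31
Services: 237.05
Trade balance = -1150.31 + 237.05 = -913.26
(Excluded from the trade balance — secondary income: official foreign aid grants received (current) 117.95, pension payments received by residents from foreign governments 82.98, personal remittances sent abroad by immigrant workers 109.10; financial account: domestic pension funds' purchases of foreign equities 443.55, new loans extended by domestic banks to foreign borrowers 328.47; capital account: debt forgiveness received from foreign official creditors 71.56, capital transfers received from emigrants 50.02; primary income: dividends received from foreign subsidiaries of resident firms 136.86, compensation paid to foreign seasonal workers 102.78, profits repatriated by foreign-owned firms operating domestically 300.48.)

-913.26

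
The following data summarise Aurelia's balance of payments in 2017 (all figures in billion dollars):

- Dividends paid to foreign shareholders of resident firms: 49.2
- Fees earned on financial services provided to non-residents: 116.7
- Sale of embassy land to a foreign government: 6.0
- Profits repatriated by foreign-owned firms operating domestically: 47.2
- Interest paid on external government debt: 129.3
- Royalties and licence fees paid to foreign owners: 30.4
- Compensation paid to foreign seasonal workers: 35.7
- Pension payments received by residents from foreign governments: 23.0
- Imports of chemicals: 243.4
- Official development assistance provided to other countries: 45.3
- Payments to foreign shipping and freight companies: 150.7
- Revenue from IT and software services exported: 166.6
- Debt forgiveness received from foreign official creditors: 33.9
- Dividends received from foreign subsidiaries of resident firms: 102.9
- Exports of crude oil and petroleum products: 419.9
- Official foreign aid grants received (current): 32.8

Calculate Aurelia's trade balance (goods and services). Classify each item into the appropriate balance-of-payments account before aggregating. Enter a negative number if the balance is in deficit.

Goods: 419.9 - 243.4 = 176.5
Services: 116.7 - 150.7 + 166.6 - 30.4 = 102.2
Trade balance = 176.5 + 102.2 = 278.7
(Excluded from the trade balance — primary income: dividends paid to foreign shareholders of resident firms 49.2, profits repatriated by foreign-owned firms operating domestically 47.2, interest paid on external government debt 129.3, compensation paid to foreign seasonal workers 35.7, dividends received from foreign subsidiaries of resident firms 102.9; capital account: sale of embassy land to a foreign government 6.0, debt forgiveness received from foreign official creditors 33.9; secondary income: pension payments received by residents from foreign governments 23.0, official development assistance provided to other countries 45.3, official foreign aid grants received (current) 32.8.)

278.7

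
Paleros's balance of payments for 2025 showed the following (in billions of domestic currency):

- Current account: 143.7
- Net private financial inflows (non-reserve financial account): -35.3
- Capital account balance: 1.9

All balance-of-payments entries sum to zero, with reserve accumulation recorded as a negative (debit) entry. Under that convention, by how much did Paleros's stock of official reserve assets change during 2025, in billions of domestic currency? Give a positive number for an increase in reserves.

Official reserve transactions balance = -(143.7 + 1.9 + (-35.3)) = -110.3
An accumulation of reserves is recorded as a debit (negative entry), so the change in the stock of reserves is the negative of that balance.
Change in official reserves = -(-110.3) = 110.3

110.3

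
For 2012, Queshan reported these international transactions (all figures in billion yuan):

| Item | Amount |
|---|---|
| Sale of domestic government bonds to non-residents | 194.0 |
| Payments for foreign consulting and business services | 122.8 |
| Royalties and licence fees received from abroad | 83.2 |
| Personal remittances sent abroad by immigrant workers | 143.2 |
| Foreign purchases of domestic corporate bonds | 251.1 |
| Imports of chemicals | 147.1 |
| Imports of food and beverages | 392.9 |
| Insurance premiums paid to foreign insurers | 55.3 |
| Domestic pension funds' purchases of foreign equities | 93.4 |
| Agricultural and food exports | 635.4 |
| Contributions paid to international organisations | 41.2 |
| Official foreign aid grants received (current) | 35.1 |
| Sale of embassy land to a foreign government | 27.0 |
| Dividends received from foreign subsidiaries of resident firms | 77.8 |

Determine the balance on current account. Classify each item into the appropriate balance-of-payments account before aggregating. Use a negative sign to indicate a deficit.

Goods: 635.4 - 147.1 - 392.9 = 95.4
Services: -122.8 - 55.3 + 83.2 = -94.9
Primary income: 77.8
Secondary income: 35.1 - 41.2 - 143.2 = -149.3
Current account = 95.4 + (-94.9) + 77.8 + (-149.3) = -71.0
(Excluded from the current account — financial account: sale of domestic government bonds to non-residents 194.0, foreign purchases of domestic corporate bonds 251.1, domestic pension funds' purchases of foreign equities 93.4; capital account: sale of embassy land to a foreign government 27.0.)

-71.0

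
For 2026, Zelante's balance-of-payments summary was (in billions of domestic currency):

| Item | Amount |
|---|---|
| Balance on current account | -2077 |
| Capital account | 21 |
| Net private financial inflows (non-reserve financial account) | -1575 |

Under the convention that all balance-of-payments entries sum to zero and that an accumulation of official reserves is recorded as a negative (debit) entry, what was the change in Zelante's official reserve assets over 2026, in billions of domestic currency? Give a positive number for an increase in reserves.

-3631

Official reserve transactions balance = -((-2077) + 21 + (-1575)) = 3631
An accumulation of reserves is recorded as a debit (negative entry), so the change in the stock of reserves is the negative of that balance.
Change in official reserves = -(3631) = -3631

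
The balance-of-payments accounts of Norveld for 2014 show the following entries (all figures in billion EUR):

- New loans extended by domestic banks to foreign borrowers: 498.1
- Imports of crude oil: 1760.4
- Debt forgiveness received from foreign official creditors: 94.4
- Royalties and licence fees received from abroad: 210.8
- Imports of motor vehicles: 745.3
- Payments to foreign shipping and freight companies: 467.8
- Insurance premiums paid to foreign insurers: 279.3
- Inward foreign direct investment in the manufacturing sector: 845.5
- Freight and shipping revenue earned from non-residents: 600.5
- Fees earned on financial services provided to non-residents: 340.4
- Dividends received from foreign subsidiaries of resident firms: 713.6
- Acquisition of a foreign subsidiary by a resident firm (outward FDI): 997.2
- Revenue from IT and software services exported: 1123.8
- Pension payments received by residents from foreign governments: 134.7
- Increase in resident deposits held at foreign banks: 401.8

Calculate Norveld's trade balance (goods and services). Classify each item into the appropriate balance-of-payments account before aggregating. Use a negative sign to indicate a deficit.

Goods: -745.3 - 1760.4 = -2505.7
Services: 210.8 + 340.4 - 467.8 + 1123.8 - 279.3 + 600.5 = 1528.4
Trade balance = -2505.7 + 1528.4 = -977.3
(Excluded from the trade balance — financial account: new loans extended by domestic banks to foreign borrowers 498.1, inward foreign direct investment in the manufacturing sector 845.5, acquisition of a foreign subsidiary by a resident firm (outward FDI) 997.2, increase in resident deposits held at foreign banks 401.8; capital account: debt forgiveness received from foreign official creditors 94.4; primary income: dividends received from foreign subsidiaries of resident firms 713.6; secondary income: pension payments received by residents from foreign governments 134.7.)

-977.3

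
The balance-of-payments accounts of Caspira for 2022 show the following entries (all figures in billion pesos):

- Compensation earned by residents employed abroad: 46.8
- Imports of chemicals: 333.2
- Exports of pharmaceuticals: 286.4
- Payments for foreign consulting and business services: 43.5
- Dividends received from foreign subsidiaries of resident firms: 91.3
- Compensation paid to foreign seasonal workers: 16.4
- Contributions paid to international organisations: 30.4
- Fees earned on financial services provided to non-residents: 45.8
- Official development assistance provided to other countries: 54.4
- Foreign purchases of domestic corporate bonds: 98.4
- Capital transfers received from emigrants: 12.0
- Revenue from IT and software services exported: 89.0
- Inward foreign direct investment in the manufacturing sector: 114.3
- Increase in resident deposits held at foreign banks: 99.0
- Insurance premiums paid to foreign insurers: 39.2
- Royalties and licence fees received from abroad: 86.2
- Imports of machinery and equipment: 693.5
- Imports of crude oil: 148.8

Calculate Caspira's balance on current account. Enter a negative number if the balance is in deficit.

Goods: -333.2 - 693.5 + 286.4 - 148.8 = -889.1
Services: -43.5 + 86.2 + 89.0 + 45.8 - 39.2 = 138.3
Primary income: -16.4 + 46.8 + 91.3 = 121.7
Secondary income: -30.4 - 54.4 = -84.8
Current account = (-889.1) + 138.3 + 121.7 + (-84.8) = -713.9
(Excluded from the current account — financial account: foreign purchases of domestic corporate bonds 98.4, inward foreign direct investment in the manufacturing sector 114.3, increase in resident deposits held at foreign banks 99.0; capital account: capital transfers received from emigrants 12.0.)

-713.9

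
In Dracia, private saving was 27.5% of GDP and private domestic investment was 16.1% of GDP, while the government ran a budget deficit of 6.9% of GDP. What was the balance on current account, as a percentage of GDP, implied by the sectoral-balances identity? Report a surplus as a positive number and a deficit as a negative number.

4.5

By the sectoral-balances identity, CA = (S_private - I) + (T - G).
Private balance = 27.5 - 16.1 = 11.4
Government balance (T - G) = -6.9
CA = 11.4 + (-6.9) = 4.5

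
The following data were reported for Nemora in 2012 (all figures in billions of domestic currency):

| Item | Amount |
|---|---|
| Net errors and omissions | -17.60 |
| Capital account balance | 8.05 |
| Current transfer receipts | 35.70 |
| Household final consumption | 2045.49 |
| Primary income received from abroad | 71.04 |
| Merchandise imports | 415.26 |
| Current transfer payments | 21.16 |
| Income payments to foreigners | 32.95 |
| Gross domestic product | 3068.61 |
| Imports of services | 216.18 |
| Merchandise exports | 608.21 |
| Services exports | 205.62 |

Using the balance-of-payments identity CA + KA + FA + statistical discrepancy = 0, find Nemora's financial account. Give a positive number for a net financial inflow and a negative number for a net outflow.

-225.47

Goods balance = 608.21 - 415.26 = 192.95
Services balance = 205.62 - 216.18 = -10.56
Trade balance (goods + services) = 192.95 + (-10.56) = 182.39
Net primary income = 71.04 - 32.95 = 38.09
Net secondary income = 35.70 - 21.16 = 14.54
Current account = 182.39 + 38.09 + 14.54 = 235.02
Financial account = -(235.02 + 8.05 + (-17.60)) = -225.47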